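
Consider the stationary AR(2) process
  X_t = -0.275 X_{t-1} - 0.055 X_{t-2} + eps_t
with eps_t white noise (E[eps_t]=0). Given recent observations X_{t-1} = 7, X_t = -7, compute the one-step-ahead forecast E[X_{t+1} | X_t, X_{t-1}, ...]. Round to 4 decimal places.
E[X_{t+1} \mid \mathcal F_t] = 1.5400

For an AR(p) model X_t = c + sum_i phi_i X_{t-i} + eps_t, the
one-step-ahead conditional mean is
  E[X_{t+1} | X_t, ...] = c + sum_i phi_i X_{t+1-i}.
Substitute known values:
  E[X_{t+1} | ...] = (-0.275) * (-7) + (-0.055) * (7)
                   = 1.5400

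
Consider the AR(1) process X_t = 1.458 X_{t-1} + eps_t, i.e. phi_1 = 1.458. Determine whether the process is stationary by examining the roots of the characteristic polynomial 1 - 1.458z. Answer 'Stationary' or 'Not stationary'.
\text{Not stationary}

The AR(p) characteristic polynomial is P(z) = 1 - 1.458z.
Stationarity requires all roots to lie outside the unit circle, i.e. |z| > 1 for every root.
This is linear in z: 1 + (-1.458) z = 0  =>  z = -1/(-1.458) = 0.685871,  |z| = 0.685871.
Moduli of all roots: 0.6859.
All moduli strictly greater than 1? No.
Verdict: Not stationary.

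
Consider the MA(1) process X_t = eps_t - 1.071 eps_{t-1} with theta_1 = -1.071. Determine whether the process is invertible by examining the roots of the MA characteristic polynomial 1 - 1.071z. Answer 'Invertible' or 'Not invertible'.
\text{Not invertible}

The MA(q) characteristic polynomial is P(z) = 1 - 1.071z.
Invertibility requires all roots to lie outside the unit circle, i.e. |z| > 1 for every root.
This is linear in z: 1 + (-1.071) z = 0  =>  z = -1/(-1.071) = 0.933707,  |z| = 0.933707.
Moduli of all roots: 0.9337.
All moduli strictly greater than 1? No.
Verdict: Not invertible.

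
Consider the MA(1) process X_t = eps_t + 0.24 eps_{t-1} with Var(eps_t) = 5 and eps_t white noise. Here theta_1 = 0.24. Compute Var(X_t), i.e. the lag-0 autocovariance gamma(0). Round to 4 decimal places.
\gamma(0) = 5.2880

For an MA(q) process X_t = eps_t + sum_i theta_i eps_{t-i} with
Var(eps_t) = sigma^2, the variance is
  gamma(0) = sigma^2 * (1 + sum_i theta_i^2).
  sum_i theta_i^2 = (0.24)^2 = 0.0576.
  gamma(0) = 5 * (1 + 0.0576) = 5 * 1.0576 = 5.288, which rounds to 5.2880.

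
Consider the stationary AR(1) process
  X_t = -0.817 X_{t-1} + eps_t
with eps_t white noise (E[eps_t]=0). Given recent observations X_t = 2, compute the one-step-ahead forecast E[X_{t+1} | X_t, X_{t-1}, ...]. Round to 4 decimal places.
E[X_{t+1} \mid \mathcal F_t] = -1.6340

For an AR(p) model X_t = c + sum_i phi_i X_{t-i} + eps_t, the
one-step-ahead conditional mean is
  E[X_{t+1} | X_t, ...] = c + sum_i phi_i X_{t+1-i}.
Substitute known values:
  E[X_{t+1} | ...] = (-0.817) * (2)
                   = -1.6340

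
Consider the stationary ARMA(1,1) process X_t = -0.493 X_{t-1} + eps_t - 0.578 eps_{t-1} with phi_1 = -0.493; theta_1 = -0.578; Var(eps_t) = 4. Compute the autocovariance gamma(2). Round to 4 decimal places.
\gamma(2) = 3.5852

Multiply the model equation by X_{t-k} and take expectations. With theta_0 = psi_0 = 1 and psi_j the MA(infinity) weights, this gives
  gamma(k) - sum_i phi_i gamma(k-i) = c_k,
  c_k = sigma^2 * sum_{j=k..q} theta_j psi_{j-k}   (c_k = 0 for k > q),
using gamma(-m) = gamma(m).
psi-weights needed (psi_j = theta_j + sum_i phi_i psi_{j-i}):
  psi_1 = theta_1 + phi_1 = -0.578 + (-0.493) = -1.071
Right-hand sides:
  c_0 = sigma^2 (1 + theta_1 psi_1) = 4 * (1 + (-0.578)(-1.071)) = 4 * 1.619038 = 6.476152
  c_1 = sigma^2 theta_1 = 4 * (-0.578) = -2.312
  c_2 = 0
Equations for k = 0 and k = 1 (AR order 1):
  gamma(0) = phi_1 gamma(1) + c_0
  gamma(1) = phi_1 gamma(0) + c_1
Substituting the second into the first: gamma(0) (1 - phi_1^2) = c_0 + phi_1 c_1, so
  gamma(0) = (c_0 + phi_1 c_1) / (1 - phi_1^2) = (6.476152 + (-0.493)(-2.312)) / (1 - (-0.493)^2) = 7.615968 / 0.756951 = 10.061375.
  gamma(1) = phi_1 gamma(0) + c_1 = (-0.493)(10.061375) + (-2.312) = -7.272258.
For k = 2 (> q): gamma(2) = phi_1 gamma(1) = (-0.493)(-7.272258) = 3.585223.
Therefore gamma(2) = 3.5852 (to 4 decimal places).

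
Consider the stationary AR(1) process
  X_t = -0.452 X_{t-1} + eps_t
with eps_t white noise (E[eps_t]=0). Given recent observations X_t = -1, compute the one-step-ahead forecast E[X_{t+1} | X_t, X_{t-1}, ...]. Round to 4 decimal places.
E[X_{t+1} \mid \mathcal F_t] = 0.4520

For an AR(p) model X_t = c + sum_i phi_i X_{t-i} + eps_t, the
one-step-ahead conditional mean is
  E[X_{t+1} | X_t, ...] = c + sum_i phi_i X_{t+1-i}.
Substitute known values:
  E[X_{t+1} | ...] = (-0.452) * (-1)
                   = 0.4520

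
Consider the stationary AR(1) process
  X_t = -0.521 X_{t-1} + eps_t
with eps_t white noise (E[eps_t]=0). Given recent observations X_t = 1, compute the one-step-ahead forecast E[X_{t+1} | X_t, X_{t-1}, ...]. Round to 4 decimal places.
E[X_{t+1} \mid \mathcal F_t] = -0.5210

For an AR(p) model X_t = c + sum_i phi_i X_{t-i} + eps_t, the
one-step-ahead conditional mean is
  E[X_{t+1} | X_t, ...] = c + sum_i phi_i X_{t+1-i}.
Substitute known values:
  E[X_{t+1} | ...] = (-0.521) * (1)
                   = -0.5210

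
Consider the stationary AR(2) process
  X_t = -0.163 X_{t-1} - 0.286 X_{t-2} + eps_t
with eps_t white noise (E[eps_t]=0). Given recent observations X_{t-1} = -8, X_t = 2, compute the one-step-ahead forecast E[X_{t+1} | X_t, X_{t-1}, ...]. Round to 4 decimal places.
E[X_{t+1} \mid \mathcal F_t] = 1.9620

For an AR(p) model X_t = c + sum_i phi_i X_{t-i} + eps_t, the
one-step-ahead conditional mean is
  E[X_{t+1} | X_t, ...] = c + sum_i phi_i X_{t+1-i}.
Substitute known values:
  E[X_{t+1} | ...] = (-0.163) * (2) + (-0.286) * (-8)
                   = 1.9620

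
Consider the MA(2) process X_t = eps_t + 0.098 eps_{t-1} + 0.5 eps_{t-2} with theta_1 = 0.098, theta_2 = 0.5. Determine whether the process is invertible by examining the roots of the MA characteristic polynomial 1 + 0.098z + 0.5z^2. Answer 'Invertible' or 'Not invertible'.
\text{Invertible}

The MA(q) characteristic polynomial is P(z) = 1 + 0.098z + 0.5z^2.
Invertibility requires all roots to lie outside the unit circle, i.e. |z| > 1 for every root.
Set 1 + (0.098) z + (0.5) z^2 = 0, i.e. a z^2 + b z + c = 0 with a = 0.5, b = 0.098, c = 1.
Discriminant D = b^2 - 4ac = (0.098)^2 - 4*(0.5)*1 = 0.009604 - (2) = -1.990396.
D < 0, so the roots are the complex-conjugate pair z = (-b +/- i sqrt(-D)) / (2a) = -0.098 +/- 1.4108i.
For a conjugate pair |z|^2 = z * conj(z) = (product of roots) = c/a = 1/(0.5) = 2, so |z| = sqrt(2) = 1.4142 for both roots.
Moduli of all roots: 1.4142, 1.4142.
All moduli strictly greater than 1? Yes.
Verdict: Invertible.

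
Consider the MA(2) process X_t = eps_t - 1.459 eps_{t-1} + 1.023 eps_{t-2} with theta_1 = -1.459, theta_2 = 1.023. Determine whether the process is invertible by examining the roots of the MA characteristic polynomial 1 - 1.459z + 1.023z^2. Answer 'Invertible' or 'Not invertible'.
\text{Not invertible}

The MA(q) characteristic polynomial is P(z) = 1 - 1.459z + 1.023z^2.
Invertibility requires all roots to lie outside the unit circle, i.e. |z| > 1 for every root.
Set 1 + (-1.459) z + (1.023) z^2 = 0, i.e. a z^2 + b z + c = 0 with a = 1.023, b = -1.459, c = 1.
Discriminant D = b^2 - 4ac = (-1.459)^2 - 4*(1.023)*1 = 2.128681 - (4.092) = -1.963319.
D < 0, so the roots are the complex-conjugate pair z = (-b +/- i sqrt(-D)) / (2a) = 0.7131 +/- 0.6848i.
For a conjugate pair |z|^2 = z * conj(z) = (product of roots) = c/a = 1/(1.023) = 0.977517, so |z| = sqrt(0.977517) = 0.9887 for both roots.
Moduli of all roots: 0.9887, 0.9887.
All moduli strictly greater than 1? No.
Verdict: Not invertible.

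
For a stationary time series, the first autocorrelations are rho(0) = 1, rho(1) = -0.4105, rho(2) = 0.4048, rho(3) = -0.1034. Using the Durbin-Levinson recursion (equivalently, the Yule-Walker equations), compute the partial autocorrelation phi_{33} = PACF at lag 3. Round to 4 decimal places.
\phi_{33} = 0.1730

The PACF at lag k is phi_{kk}, the last component of the solution
to the Yule-Walker system G_k phi = r_k where
  (G_k)_{ij} = rho(|i - j|), (r_k)_i = rho(i), i,j = 1..k.
Equivalently, Durbin-Levinson gives phi_{kk} iteratively:
  phi_{11} = rho(1)
  phi_{kk} = [rho(k) - sum_{j=1..k-1} phi_{k-1,j} rho(k-j)]
            / [1 - sum_{j=1..k-1} phi_{k-1,j} rho(j)],
  phi_{k,j} = phi_{k-1,j} - phi_{kk} phi_{k-1,k-j},  j = 1..k-1.
Step k = 1:
  phi_11 = rho(1) = -0.4105.
Step k = 2:
  phi_22 = [rho(2) - phi_11 rho(1)] / [1 - phi_11 rho(1)] = [0.4048 - (-0.4105)(-0.4105)] / [1 - (-0.4105)(-0.4105)]
         = 0.23628975 / 0.83148975 = 0.284176.
  Update: phi_21 = phi_11 - phi_22 phi_11 = -0.4105 - (0.284176)(-0.4105) = -0.293846.
Step k = 3:
  phi_33 = [rho(3) - phi_21 rho(2) - phi_22 rho(1)] / [1 - phi_21 rho(1) - phi_22 rho(2)]
    numerator   = -0.1034 - (-0.293846)(0.4048) - (0.284176)(-0.4105) = 0.1322031
    denominator = 1 - (-0.293846)(-0.4105) - (0.284176)(0.4048) = 0.76434178
  phi_33 = 0.1322031 / 0.76434178 = 0.173.
Therefore phi_{33} = 0.1730.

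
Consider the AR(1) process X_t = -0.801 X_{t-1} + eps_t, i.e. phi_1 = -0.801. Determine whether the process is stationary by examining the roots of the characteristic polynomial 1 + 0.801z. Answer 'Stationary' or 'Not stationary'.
\text{Stationary}

The AR(p) characteristic polynomial is P(z) = 1 + 0.801z.
Stationarity requires all roots to lie outside the unit circle, i.e. |z| > 1 for every root.
This is linear in z: 1 + (0.801) z = 0  =>  z = -1/(0.801) = -1.248439,  |z| = 1.248439.
Moduli of all roots: 1.2484.
All moduli strictly greater than 1? Yes.
Verdict: Stationary.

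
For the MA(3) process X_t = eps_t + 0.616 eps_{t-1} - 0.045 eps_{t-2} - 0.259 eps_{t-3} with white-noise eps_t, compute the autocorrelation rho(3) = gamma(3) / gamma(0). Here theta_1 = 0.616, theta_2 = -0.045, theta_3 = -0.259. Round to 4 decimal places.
\rho(3) = -0.1788

For an MA(q) process with theta_0 = 1, the autocovariance is
  gamma(k) = sigma^2 * sum_{i=0..q-k} theta_i * theta_{i+k},
and rho(k) = gamma(k) / gamma(0). Sigma^2 cancels.
  numerator   = (1)*(-0.259) = -0.259.
  denominator = (1)^2 + (0.616)^2 + (-0.045)^2 + (-0.259)^2 = 1.448562.
  rho(3) = -0.259 / 1.448562 = -0.1788.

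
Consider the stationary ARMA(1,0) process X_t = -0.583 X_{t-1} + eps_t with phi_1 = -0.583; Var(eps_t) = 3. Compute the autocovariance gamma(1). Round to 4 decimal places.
\gamma(1) = -2.6496

Multiply the model equation by X_{t-k} and take expectations. With theta_0 = psi_0 = 1 and psi_j the MA(infinity) weights, this gives
  gamma(k) - sum_i phi_i gamma(k-i) = c_k,
  c_k = sigma^2 * sum_{j=k..q} theta_j psi_{j-k}   (c_k = 0 for k > q),
using gamma(-m) = gamma(m).
Pure AR (q = 0): c_0 = sigma^2 = 3, c_k = 0 for k >= 1.
Equations for k = 0 and k = 1 (AR order 1):
  gamma(0) = phi_1 gamma(1) + c_0
  gamma(1) = phi_1 gamma(0) + c_1
Substituting the second into the first: gamma(0) (1 - phi_1^2) = c_0 + phi_1 c_1, so
  gamma(0) = c_0 / (1 - phi_1^2) = 3 / (1 - (-0.583)^2) = 3 / 0.660111 = 4.54469.
  gamma(1) = phi_1 gamma(0) = (-0.583)(4.54469) = -2.649554.
Therefore gamma(1) = -2.6496 (to 4 decimal places).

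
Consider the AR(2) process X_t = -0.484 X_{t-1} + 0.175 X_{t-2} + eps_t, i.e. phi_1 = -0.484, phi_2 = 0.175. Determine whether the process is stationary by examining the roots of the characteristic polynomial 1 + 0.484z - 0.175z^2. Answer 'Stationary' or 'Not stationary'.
\text{Stationary}

The AR(p) characteristic polynomial is P(z) = 1 + 0.484z - 0.175z^2.
Stationarity requires all roots to lie outside the unit circle, i.e. |z| > 1 for every root.
Set 1 + (0.484) z + (-0.175) z^2 = 0, i.e. a z^2 + b z + c = 0 with a = -0.175, b = 0.484, c = 1.
Discriminant D = b^2 - 4ac = (0.484)^2 - 4*(-0.175)*1 = 0.234256 - (-0.7) = 0.934256.
D >= 0, so the roots are real: z = (-b +/- sqrt(D)) / (2a) = (-0.484 +/- 0.966569) / (-0.35).
  z_1 = (-0.484 + 0.966569) / (-0.35) = -1.3788,   |z_1| = 1.3788.
  z_2 = (-0.484 - 0.966569) / (-0.35) = 4.1445,   |z_2| = 4.1445.
Moduli of all roots: 1.3788, 4.1445.
All moduli strictly greater than 1? Yes.
Verdict: Stationary.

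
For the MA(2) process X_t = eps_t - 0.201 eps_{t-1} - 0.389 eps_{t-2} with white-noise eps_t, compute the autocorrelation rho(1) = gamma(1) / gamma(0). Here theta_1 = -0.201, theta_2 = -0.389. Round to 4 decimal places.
\rho(1) = -0.1031

For an MA(q) process with theta_0 = 1, the autocovariance is
  gamma(k) = sigma^2 * sum_{i=0..q-k} theta_i * theta_{i+k},
and rho(k) = gamma(k) / gamma(0). Sigma^2 cancels.
  numerator   = (1)*(-0.201) + (-0.201)*(-0.389) = -0.122811.
  denominator = (1)^2 + (-0.201)^2 + (-0.389)^2 = 1.191722.
  rho(1) = -0.122811 / 1.191722 = -0.1031.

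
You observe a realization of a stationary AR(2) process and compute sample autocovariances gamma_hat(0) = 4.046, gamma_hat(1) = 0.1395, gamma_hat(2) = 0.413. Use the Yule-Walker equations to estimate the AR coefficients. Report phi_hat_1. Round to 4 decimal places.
\hat\phi_{1} = 0.0310

The Yule-Walker equations for an AR(p) process read, in matrix form,
  Gamma_p phi = r_p,   with   (Gamma_p)_{ij} = gamma(|i - j|),
                       (r_p)_i = gamma(i),   i,j = 1..p.
Substitute the sample gammas (Toeplitz matrix and right-hand side of size 2):
  Gamma_p = [[4.046, 0.1395], [0.1395, 4.046]]
  r_p     = [0.1395, 0.413]
Written out:
  4.046 phi_1 + 0.1395 phi_2 = 0.1395
  0.1395 phi_1 + 4.046 phi_2 = 0.413
Solve by Cramer's rule:
  det = gamma(0)^2 - gamma(1)^2 = (4.046)^2 - (0.1395)^2 = 16.370116 - 0.01946025 = 16.35065575
  phi_hat_1 = [gamma(1) gamma(0) - gamma(1) gamma(2)] / det = [(0.1395)(4.046) - (0.1395)(0.413)] / 16.35065575 = 0.5068035 / 16.35065575 = 0.031
  phi_hat_2 = [gamma(0) gamma(2) - gamma(1)^2] / det = [(4.046)(0.413) - (0.1395)^2] / 16.35065575 = 1.65153775 / 16.35065575 = 0.101
So phi_hat = [0.0310, 0.1010].
Therefore phi_hat_1 = 0.0310.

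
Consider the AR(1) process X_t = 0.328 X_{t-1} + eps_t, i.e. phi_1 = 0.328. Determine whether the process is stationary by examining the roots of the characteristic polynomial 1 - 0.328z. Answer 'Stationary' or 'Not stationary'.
\text{Stationary}

The AR(p) characteristic polynomial is P(z) = 1 - 0.328z.
Stationarity requires all roots to lie outside the unit circle, i.e. |z| > 1 for every root.
This is linear in z: 1 + (-0.328) z = 0  =>  z = -1/(-0.328) = 3.04878,  |z| = 3.04878.
Moduli of all roots: 3.0488.
All moduli strictly greater than 1? Yes.
Verdict: Stationary.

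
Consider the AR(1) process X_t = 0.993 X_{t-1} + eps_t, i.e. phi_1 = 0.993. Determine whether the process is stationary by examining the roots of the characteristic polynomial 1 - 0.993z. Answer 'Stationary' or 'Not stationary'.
\text{Stationary}

The AR(p) characteristic polynomial is P(z) = 1 - 0.993z.
Stationarity requires all roots to lie outside the unit circle, i.e. |z| > 1 for every root.
This is linear in z: 1 + (-0.993) z = 0  =>  z = -1/(-0.993) = 1.007049,  |z| = 1.007049.
Moduli of all roots: 1.0070.
All moduli strictly greater than 1? Yes.
Verdict: Stationary.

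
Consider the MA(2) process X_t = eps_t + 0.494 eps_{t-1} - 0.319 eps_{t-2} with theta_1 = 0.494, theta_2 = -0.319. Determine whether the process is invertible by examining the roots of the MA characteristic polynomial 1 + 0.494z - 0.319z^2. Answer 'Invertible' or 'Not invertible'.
\text{Invertible}

The MA(q) characteristic polynomial is P(z) = 1 + 0.494z - 0.319z^2.
Invertibility requires all roots to lie outside the unit circle, i.e. |z| > 1 for every root.
Set 1 + (0.494) z + (-0.319) z^2 = 0, i.e. a z^2 + b z + c = 0 with a = -0.319, b = 0.494, c = 1.
Discriminant D = b^2 - 4ac = (0.494)^2 - 4*(-0.319)*1 = 0.244036 - (-1.276) = 1.520036.
D >= 0, so the roots are real: z = (-b +/- sqrt(D)) / (2a) = (-0.494 +/- 1.232897) / (-0.638).
  z_1 = (-0.494 + 1.232897) / (-0.638) = -1.1581,   |z_1| = 1.1581.
  z_2 = (-0.494 - 1.232897) / (-0.638) = 2.7067,   |z_2| = 2.7067.
Moduli of all roots: 1.1581, 2.7067.
All moduli strictly greater than 1? Yes.
Verdict: Invertible.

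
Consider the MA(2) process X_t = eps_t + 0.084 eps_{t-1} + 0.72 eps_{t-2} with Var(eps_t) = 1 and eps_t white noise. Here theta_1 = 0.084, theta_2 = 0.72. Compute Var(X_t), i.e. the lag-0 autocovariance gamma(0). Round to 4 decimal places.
\gamma(0) = 1.5255

For an MA(q) process X_t = eps_t + sum_i theta_i eps_{t-i} with
Var(eps_t) = sigma^2, the variance is
  gamma(0) = sigma^2 * (1 + sum_i theta_i^2).
  sum_i theta_i^2 = (0.084)^2 + (0.72)^2 = 0.007056 + 0.5184 = 0.525456.
  gamma(0) = 1 * (1 + 0.525456) = 1 * 1.525456 = 1.525456, which rounds to 1.5255.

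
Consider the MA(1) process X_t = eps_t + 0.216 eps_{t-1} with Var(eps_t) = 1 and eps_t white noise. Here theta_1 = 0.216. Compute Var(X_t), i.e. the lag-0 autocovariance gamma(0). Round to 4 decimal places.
\gamma(0) = 1.0467

For an MA(q) process X_t = eps_t + sum_i theta_i eps_{t-i} with
Var(eps_t) = sigma^2, the variance is
  gamma(0) = sigma^2 * (1 + sum_i theta_i^2).
  sum_i theta_i^2 = (0.216)^2 = 0.046656.
  gamma(0) = 1 * (1 + 0.046656) = 1 * 1.046656 = 1.046656, which rounds to 1.0467.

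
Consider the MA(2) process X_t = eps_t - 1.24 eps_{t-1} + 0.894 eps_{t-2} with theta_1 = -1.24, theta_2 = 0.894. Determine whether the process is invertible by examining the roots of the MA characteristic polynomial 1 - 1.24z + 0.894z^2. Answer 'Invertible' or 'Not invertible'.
\text{Invertible}

The MA(q) characteristic polynomial is P(z) = 1 - 1.24z + 0.894z^2.
Invertibility requires all roots to lie outside the unit circle, i.e. |z| > 1 for every root.
Set 1 + (-1.24) z + (0.894) z^2 = 0, i.e. a z^2 + b z + c = 0 with a = 0.894, b = -1.24, c = 1.
Discriminant D = b^2 - 4ac = (-1.24)^2 - 4*(0.894)*1 = 1.5376 - (3.576) = -2.0384.
D < 0, so the roots are the complex-conjugate pair z = (-b +/- i sqrt(-D)) / (2a) = 0.6935 +/- 0.7985i.
For a conjugate pair |z|^2 = z * conj(z) = (product of roots) = c/a = 1/(0.894) = 1.118568, so |z| = sqrt(1.118568) = 1.0576 for both roots.
Moduli of all roots: 1.0576, 1.0576.
All moduli strictly greater than 1? Yes.
Verdict: Invertible.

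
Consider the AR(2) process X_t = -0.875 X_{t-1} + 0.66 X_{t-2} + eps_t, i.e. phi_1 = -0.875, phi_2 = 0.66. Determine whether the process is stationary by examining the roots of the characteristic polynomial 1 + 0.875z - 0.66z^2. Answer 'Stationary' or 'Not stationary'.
\text{Not stationary}

The AR(p) characteristic polynomial is P(z) = 1 + 0.875z - 0.66z^2.
Stationarity requires all roots to lie outside the unit circle, i.e. |z| > 1 for every root.
Set 1 + (0.875) z + (-0.66) z^2 = 0, i.e. a z^2 + b z + c = 0 with a = -0.66, b = 0.875, c = 1.
Discriminant D = b^2 - 4ac = (0.875)^2 - 4*(-0.66)*1 = 0.765625 - (-2.64) = 3.405625.
D >= 0, so the roots are real: z = (-b +/- sqrt(D)) / (2a) = (-0.875 +/- 1.845434) / (-1.32).
  z_1 = (-0.875 + 1.845434) / (-1.32) = -0.7352,   |z_1| = 0.7352.
  z_2 = (-0.875 - 1.845434) / (-1.32) = 2.0609,   |z_2| = 2.0609.
Moduli of all roots: 0.7352, 2.0609.
All moduli strictly greater than 1? No.
Verdict: Not stationary.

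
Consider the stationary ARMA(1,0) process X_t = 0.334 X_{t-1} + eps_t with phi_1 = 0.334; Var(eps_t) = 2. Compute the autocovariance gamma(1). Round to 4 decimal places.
\gamma(1) = 0.7519

Multiply the model equation by X_{t-k} and take expectations. With theta_0 = psi_0 = 1 and psi_j the MA(infinity) weights, this gives
  gamma(k) - sum_i phi_i gamma(k-i) = c_k,
  c_k = sigma^2 * sum_{j=k..q} theta_j psi_{j-k}   (c_k = 0 for k > q),
using gamma(-m) = gamma(m).
Pure AR (q = 0): c_0 = sigma^2 = 2, c_k = 0 for k >= 1.
Equations for k = 0 and k = 1 (AR order 1):
  gamma(0) = phi_1 gamma(1) + c_0
  gamma(1) = phi_1 gamma(0) + c_1
Substituting the second into the first: gamma(0) (1 - phi_1^2) = c_0 + phi_1 c_1, so
  gamma(0) = c_0 / (1 - phi_1^2) = 2 / (1 - (0.334)^2) = 2 / 0.888444 = 2.251127.
  gamma(1) = phi_1 gamma(0) = (0.334)(2.251127) = 0.751876.
Therefore gamma(1) = 0.7519 (to 4 decimal places).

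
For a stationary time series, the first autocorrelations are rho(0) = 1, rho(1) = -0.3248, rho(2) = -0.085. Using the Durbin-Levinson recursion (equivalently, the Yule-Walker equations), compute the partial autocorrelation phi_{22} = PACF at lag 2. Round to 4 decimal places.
\phi_{22} = -0.2130

The PACF at lag k is phi_{kk}, the last component of the solution
to the Yule-Walker system G_k phi = r_k where
  (G_k)_{ij} = rho(|i - j|), (r_k)_i = rho(i), i,j = 1..k.
Equivalently, Durbin-Levinson gives phi_{kk} iteratively:
  phi_{11} = rho(1)
  phi_{kk} = [rho(k) - sum_{j=1..k-1} phi_{k-1,j} rho(k-j)]
            / [1 - sum_{j=1..k-1} phi_{k-1,j} rho(j)],
  phi_{k,j} = phi_{k-1,j} - phi_{kk} phi_{k-1,k-j},  j = 1..k-1.
Step k = 1:
  phi_11 = rho(1) = -0.3248.
Step k = 2:
  phi_22 = [rho(2) - phi_11 rho(1)] / [1 - phi_11 rho(1)] = [-0.085 - (-0.3248)(-0.3248)] / [1 - (-0.3248)(-0.3248)]
         = -0.19049504 / 0.89450496 = -0.213.
Therefore phi_{22} = -0.2130.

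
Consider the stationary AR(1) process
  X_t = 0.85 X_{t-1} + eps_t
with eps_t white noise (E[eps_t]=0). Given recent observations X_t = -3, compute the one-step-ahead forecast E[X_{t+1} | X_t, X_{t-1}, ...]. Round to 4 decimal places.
E[X_{t+1} \mid \mathcal F_t] = -2.5500

For an AR(p) model X_t = c + sum_i phi_i X_{t-i} + eps_t, the
one-step-ahead conditional mean is
  E[X_{t+1} | X_t, ...] = c + sum_i phi_i X_{t+1-i}.
Substitute known values:
  E[X_{t+1} | ...] = (0.85) * (-3)
                   = -2.5500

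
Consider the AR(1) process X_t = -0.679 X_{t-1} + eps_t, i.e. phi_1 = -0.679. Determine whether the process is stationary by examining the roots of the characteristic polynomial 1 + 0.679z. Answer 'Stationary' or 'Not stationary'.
\text{Stationary}

The AR(p) characteristic polynomial is P(z) = 1 + 0.679z.
Stationarity requires all roots to lie outside the unit circle, i.e. |z| > 1 for every root.
This is linear in z: 1 + (0.679) z = 0  =>  z = -1/(0.679) = -1.472754,  |z| = 1.472754.
Moduli of all roots: 1.4728.
All moduli strictly greater than 1? Yes.
Verdict: Stationary.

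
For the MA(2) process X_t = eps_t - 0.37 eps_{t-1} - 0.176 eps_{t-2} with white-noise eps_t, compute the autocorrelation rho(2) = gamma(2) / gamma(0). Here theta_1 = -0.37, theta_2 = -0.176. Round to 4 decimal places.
\rho(2) = -0.1507

For an MA(q) process with theta_0 = 1, the autocovariance is
  gamma(k) = sigma^2 * sum_{i=0..q-k} theta_i * theta_{i+k},
and rho(k) = gamma(k) / gamma(0). Sigma^2 cancels.
  numerator   = (1)*(-0.176) = -0.176.
  denominator = (1)^2 + (-0.37)^2 + (-0.176)^2 = 1.167876.
  rho(2) = -0.176 / 1.167876 = -0.1507.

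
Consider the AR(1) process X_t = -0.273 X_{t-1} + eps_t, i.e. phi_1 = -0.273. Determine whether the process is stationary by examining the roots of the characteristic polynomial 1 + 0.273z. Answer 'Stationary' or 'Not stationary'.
\text{Stationary}

The AR(p) characteristic polynomial is P(z) = 1 + 0.273z.
Stationarity requires all roots to lie outside the unit circle, i.e. |z| > 1 for every root.
This is linear in z: 1 + (0.273) z = 0  =>  z = -1/(0.273) = -3.663004,  |z| = 3.663004.
Moduli of all roots: 3.6630.
All moduli strictly greater than 1? Yes.
Verdict: Stationary.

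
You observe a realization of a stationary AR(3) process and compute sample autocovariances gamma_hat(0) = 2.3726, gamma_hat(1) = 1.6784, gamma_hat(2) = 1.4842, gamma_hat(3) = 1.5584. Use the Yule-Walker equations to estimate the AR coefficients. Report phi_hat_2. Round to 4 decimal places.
\hat\phi_{2} = 0.0829

The Yule-Walker equations for an AR(p) process read, in matrix form,
  Gamma_p phi = r_p,   with   (Gamma_p)_{ij} = gamma(|i - j|),
                       (r_p)_i = gamma(i),   i,j = 1..p.
Substitute the sample gammas (Toeplitz matrix and right-hand side of size 3):
  Gamma_p = [[2.3726, 1.6784, 1.4842], [1.6784, 2.3726, 1.6784], [1.4842, 1.6784, 2.3726]]
  r_p     = [1.6784, 1.4842, 1.5584]
Written out (R1..R3):
  (R1) 2.3726 phi_1 + 1.6784 phi_2 + 1.4842 phi_3 = 1.6784
  (R2) 1.6784 phi_1 + 2.3726 phi_2 + 1.6784 phi_3 = 1.4842
  (R3) 1.4842 phi_1 + 1.6784 phi_2 + 2.3726 phi_3 = 1.5584
Gaussian elimination:
  R2 <- R2 - (1.6784/2.3726) R1 = R2 - (0.70741) R1:  1.185284 phi_2 + 0.628463 phi_3 = 0.296884
  R3 <- R3 - (1.4842/2.3726) R1 = R3 - (0.625558) R1:  0.628463 phi_2 + 1.444146 phi_3 = 0.508463
  R3 <- R3 - (0.628463/1.185284) R2 = R3 - (0.530221) R2:  1.110922 phi_3 = 0.351049
Back-substitution:
  phi_hat_3 = 0.351049 / 1.110922 = 0.315998
  phi_hat_2 = (0.296884 - (0.628463)(0.315998)) / 1.185284 = 0.082926
  phi_hat_1 = (1.6784 - (1.6784)(0.082926) - (1.4842)(0.315998)) / 2.3726 = 0.451072
So phi_hat = [0.4511, 0.0829, 0.3160].
Therefore phi_hat_2 = 0.0829.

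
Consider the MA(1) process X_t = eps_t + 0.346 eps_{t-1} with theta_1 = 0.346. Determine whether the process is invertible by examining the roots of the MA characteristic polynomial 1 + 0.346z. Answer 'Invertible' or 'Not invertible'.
\text{Invertible}

The MA(q) characteristic polynomial is P(z) = 1 + 0.346z.
Invertibility requires all roots to lie outside the unit circle, i.e. |z| > 1 for every root.
This is linear in z: 1 + (0.346) z = 0  =>  z = -1/(0.346) = -2.890173,  |z| = 2.890173.
Moduli of all roots: 2.8902.
All moduli strictly greater than 1? Yes.
Verdict: Invertible.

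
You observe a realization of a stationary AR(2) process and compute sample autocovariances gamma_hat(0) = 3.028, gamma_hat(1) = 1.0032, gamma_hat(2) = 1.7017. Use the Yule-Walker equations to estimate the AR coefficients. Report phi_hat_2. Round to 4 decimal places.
\hat\phi_{2} = 0.5080

The Yule-Walker equations for an AR(p) process read, in matrix form,
  Gamma_p phi = r_p,   with   (Gamma_p)_{ij} = gamma(|i - j|),
                       (r_p)_i = gamma(i),   i,j = 1..p.
Substitute the sample gammas (Toeplitz matrix and right-hand side of size 2):
  Gamma_p = [[3.028, 1.0032], [1.0032, 3.028]]
  r_p     = [1.0032, 1.7017]
Written out:
  3.028 phi_1 + 1.0032 phi_2 = 1.0032
  1.0032 phi_1 + 3.028 phi_2 = 1.7017
Solve by Cramer's rule:
  det = gamma(0)^2 - gamma(1)^2 = (3.028)^2 - (1.0032)^2 = 9.168784 - 1.00641024 = 8.16237376
  phi_hat_1 = [gamma(1) gamma(0) - gamma(1) gamma(2)] / det = [(1.0032)(3.028) - (1.0032)(1.7017)] / 8.16237376 = 1.33054416 / 8.16237376 = 0.163
  phi_hat_2 = [gamma(0) gamma(2) - gamma(1)^2] / det = [(3.028)(1.7017) - (1.0032)^2] / 8.16237376 = 4.14633736 / 8.16237376 = 0.508
So phi_hat = [0.1630, 0.5080].
Therefore phi_hat_2 = 0.5080.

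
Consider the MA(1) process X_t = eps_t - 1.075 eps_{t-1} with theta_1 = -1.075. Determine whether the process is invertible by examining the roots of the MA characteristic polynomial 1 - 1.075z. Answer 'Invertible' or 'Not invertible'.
\text{Not invertible}

The MA(q) characteristic polynomial is P(z) = 1 - 1.075z.
Invertibility requires all roots to lie outside the unit circle, i.e. |z| > 1 for every root.
This is linear in z: 1 + (-1.075) z = 0  =>  z = -1/(-1.075) = 0.930233,  |z| = 0.930233.
Moduli of all roots: 0.9302.
All moduli strictly greater than 1? No.
Verdict: Not invertible.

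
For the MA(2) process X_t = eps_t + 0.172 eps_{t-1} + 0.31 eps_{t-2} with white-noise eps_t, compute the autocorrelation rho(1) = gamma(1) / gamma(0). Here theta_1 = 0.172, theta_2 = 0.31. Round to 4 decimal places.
\rho(1) = 0.2002

For an MA(q) process with theta_0 = 1, the autocovariance is
  gamma(k) = sigma^2 * sum_{i=0..q-k} theta_i * theta_{i+k},
and rho(k) = gamma(k) / gamma(0). Sigma^2 cancels.
  numerator   = (1)*(0.172) + (0.172)*(0.31) = 0.22532.
  denominator = (1)^2 + (0.172)^2 + (0.31)^2 = 1.125684.
  rho(1) = 0.22532 / 1.125684 = 0.2002.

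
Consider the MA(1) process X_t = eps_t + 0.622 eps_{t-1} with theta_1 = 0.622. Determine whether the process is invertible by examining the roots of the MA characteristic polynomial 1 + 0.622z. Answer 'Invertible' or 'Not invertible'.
\text{Invertible}

The MA(q) characteristic polynomial is P(z) = 1 + 0.622z.
Invertibility requires all roots to lie outside the unit circle, i.e. |z| > 1 for every root.
This is linear in z: 1 + (0.622) z = 0  =>  z = -1/(0.622) = -1.607717,  |z| = 1.607717.
Moduli of all roots: 1.6077.
All moduli strictly greater than 1? Yes.
Verdict: Invertible.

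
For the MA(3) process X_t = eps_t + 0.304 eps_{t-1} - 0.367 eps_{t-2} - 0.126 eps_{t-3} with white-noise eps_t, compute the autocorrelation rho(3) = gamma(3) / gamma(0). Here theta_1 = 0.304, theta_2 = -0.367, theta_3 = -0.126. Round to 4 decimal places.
\rho(3) = -0.1014

For an MA(q) process with theta_0 = 1, the autocovariance is
  gamma(k) = sigma^2 * sum_{i=0..q-k} theta_i * theta_{i+k},
and rho(k) = gamma(k) / gamma(0). Sigma^2 cancels.
  numerator   = (1)*(-0.126) = -0.126.
  denominator = (1)^2 + (0.304)^2 + (-0.367)^2 + (-0.126)^2 = 1.242981.
  rho(3) = -0.126 / 1.242981 = -0.1014.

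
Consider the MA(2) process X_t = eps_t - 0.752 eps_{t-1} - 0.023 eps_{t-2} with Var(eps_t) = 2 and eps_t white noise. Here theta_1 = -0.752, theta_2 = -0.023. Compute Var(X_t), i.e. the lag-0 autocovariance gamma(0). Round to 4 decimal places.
\gamma(0) = 3.1321

For an MA(q) process X_t = eps_t + sum_i theta_i eps_{t-i} with
Var(eps_t) = sigma^2, the variance is
  gamma(0) = sigma^2 * (1 + sum_i theta_i^2).
  sum_i theta_i^2 = (-0.752)^2 + (-0.023)^2 = 0.565504 + 0.000529 = 0.566033.
  gamma(0) = 2 * (1 + 0.566033) = 2 * 1.566033 = 3.132066, which rounds to 3.1321.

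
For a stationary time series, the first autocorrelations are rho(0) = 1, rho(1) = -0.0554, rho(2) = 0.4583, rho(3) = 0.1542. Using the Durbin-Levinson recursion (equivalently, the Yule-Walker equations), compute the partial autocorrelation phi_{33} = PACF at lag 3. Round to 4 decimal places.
\phi_{33} = 0.2450

The PACF at lag k is phi_{kk}, the last component of the solution
to the Yule-Walker system G_k phi = r_k where
  (G_k)_{ij} = rho(|i - j|), (r_k)_i = rho(i), i,j = 1..k.
Equivalently, Durbin-Levinson gives phi_{kk} iteratively:
  phi_{11} = rho(1)
  phi_{kk} = [rho(k) - sum_{j=1..k-1} phi_{k-1,j} rho(k-j)]
            / [1 - sum_{j=1..k-1} phi_{k-1,j} rho(j)],
  phi_{k,j} = phi_{k-1,j} - phi_{kk} phi_{k-1,k-j},  j = 1..k-1.
Step k = 1:
  phi_11 = rho(1) = -0.0554.
Step k = 2:
  phi_22 = [rho(2) - phi_11 rho(1)] / [1 - phi_11 rho(1)] = [0.4583 - (-0.0554)(-0.0554)] / [1 - (-0.0554)(-0.0554)]
         = 0.45523084 / 0.99693084 = 0.456632.
  Update: phi_21 = phi_11 - phi_22 phi_11 = -0.0554 - (0.456632)(-0.0554) = -0.030103.
Step k = 3:
  phi_33 = [rho(3) - phi_21 rho(2) - phi_22 rho(1)] / [1 - phi_21 rho(1) - phi_22 rho(2)]
    numerator   = 0.1542 - (-0.030103)(0.4583) - (0.456632)(-0.0554) = 0.19329344
    denominator = 1 - (-0.030103)(-0.0554) - (0.456632)(0.4583) = 0.78905773
  phi_33 = 0.19329344 / 0.78905773 = 0.245.
Therefore phi_{33} = 0.2450.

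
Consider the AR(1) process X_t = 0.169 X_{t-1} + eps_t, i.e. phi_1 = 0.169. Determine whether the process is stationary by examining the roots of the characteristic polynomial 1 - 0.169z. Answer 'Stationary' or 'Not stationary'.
\text{Stationary}

The AR(p) characteristic polynomial is P(z) = 1 - 0.169z.
Stationarity requires all roots to lie outside the unit circle, i.e. |z| > 1 for every root.
This is linear in z: 1 + (-0.169) z = 0  =>  z = -1/(-0.169) = 5.91716,  |z| = 5.91716.
Moduli of all roots: 5.9172.
All moduli strictly greater than 1? Yes.
Verdict: Stationary.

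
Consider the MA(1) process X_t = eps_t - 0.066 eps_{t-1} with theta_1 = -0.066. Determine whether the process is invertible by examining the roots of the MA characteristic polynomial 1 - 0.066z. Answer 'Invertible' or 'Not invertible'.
\text{Invertible}

The MA(q) characteristic polynomial is P(z) = 1 - 0.066z.
Invertibility requires all roots to lie outside the unit circle, i.e. |z| > 1 for every root.
This is linear in z: 1 + (-0.066) z = 0  =>  z = -1/(-0.066) = 15.151515,  |z| = 15.151515.
Moduli of all roots: 15.1515.
All moduli strictly greater than 1? Yes.
Verdict: Invertible.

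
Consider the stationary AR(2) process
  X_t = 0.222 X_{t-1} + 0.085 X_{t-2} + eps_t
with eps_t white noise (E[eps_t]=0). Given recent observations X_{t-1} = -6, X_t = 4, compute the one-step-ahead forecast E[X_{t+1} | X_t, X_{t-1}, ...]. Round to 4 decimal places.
E[X_{t+1} \mid \mathcal F_t] = 0.3780

For an AR(p) model X_t = c + sum_i phi_i X_{t-i} + eps_t, the
one-step-ahead conditional mean is
  E[X_{t+1} | X_t, ...] = c + sum_i phi_i X_{t+1-i}.
Substitute known values:
  E[X_{t+1} | ...] = (0.222) * (4) + (0.085) * (-6)
                   = 0.3780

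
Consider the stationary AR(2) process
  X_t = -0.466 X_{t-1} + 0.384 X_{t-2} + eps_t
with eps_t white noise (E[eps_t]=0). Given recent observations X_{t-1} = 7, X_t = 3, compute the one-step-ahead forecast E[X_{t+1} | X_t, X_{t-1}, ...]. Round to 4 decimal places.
E[X_{t+1} \mid \mathcal F_t] = 1.2900

For an AR(p) model X_t = c + sum_i phi_i X_{t-i} + eps_t, the
one-step-ahead conditional mean is
  E[X_{t+1} | X_t, ...] = c + sum_i phi_i X_{t+1-i}.
Substitute known values:
  E[X_{t+1} | ...] = (-0.466) * (3) + (0.384) * (7)
                   = 1.2900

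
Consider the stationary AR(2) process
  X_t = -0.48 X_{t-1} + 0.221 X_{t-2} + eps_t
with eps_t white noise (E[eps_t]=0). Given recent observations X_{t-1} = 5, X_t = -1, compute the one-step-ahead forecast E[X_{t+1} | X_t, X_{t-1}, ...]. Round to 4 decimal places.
E[X_{t+1} \mid \mathcal F_t] = 1.5850

For an AR(p) model X_t = c + sum_i phi_i X_{t-i} + eps_t, the
one-step-ahead conditional mean is
  E[X_{t+1} | X_t, ...] = c + sum_i phi_i X_{t+1-i}.
Substitute known values:
  E[X_{t+1} | ...] = (-0.48) * (-1) + (0.221) * (5)
                   = 1.5850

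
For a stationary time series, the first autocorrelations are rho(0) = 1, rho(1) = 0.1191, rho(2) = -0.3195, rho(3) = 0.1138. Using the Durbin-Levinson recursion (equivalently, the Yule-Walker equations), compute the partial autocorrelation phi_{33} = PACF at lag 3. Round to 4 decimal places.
\phi_{33} = 0.2349

The PACF at lag k is phi_{kk}, the last component of the solution
to the Yule-Walker system G_k phi = r_k where
  (G_k)_{ij} = rho(|i - j|), (r_k)_i = rho(i), i,j = 1..k.
Equivalently, Durbin-Levinson gives phi_{kk} iteratively:
  phi_{11} = rho(1)
  phi_{kk} = [rho(k) - sum_{j=1..k-1} phi_{k-1,j} rho(k-j)]
            / [1 - sum_{j=1..k-1} phi_{k-1,j} rho(j)],
  phi_{k,j} = phi_{k-1,j} - phi_{kk} phi_{k-1,k-j},  j = 1..k-1.
Step k = 1:
  phi_11 = rho(1) = 0.1191.
Step k = 2:
  phi_22 = [rho(2) - phi_11 rho(1)] / [1 - phi_11 rho(1)] = [-0.3195 - (0.1191)(0.1191)] / [1 - (0.1191)(0.1191)]
         = -0.33368481 / 0.98581519 = -0.338486.
  Update: phi_21 = phi_11 - phi_22 phi_11 = 0.1191 - (-0.338486)(0.1191) = 0.159414.
Step k = 3:
  phi_33 = [rho(3) - phi_21 rho(2) - phi_22 rho(1)] / [1 - phi_21 rho(1) - phi_22 rho(2)]
    numerator   = 0.1138 - (0.159414)(-0.3195) - (-0.338486)(0.1191) = 0.20504638
    denominator = 1 - (0.159414)(0.1191) - (-0.338486)(-0.3195) = 0.8728675
  phi_33 = 0.20504638 / 0.8728675 = 0.2349.
Therefore phi_{33} = 0.2349.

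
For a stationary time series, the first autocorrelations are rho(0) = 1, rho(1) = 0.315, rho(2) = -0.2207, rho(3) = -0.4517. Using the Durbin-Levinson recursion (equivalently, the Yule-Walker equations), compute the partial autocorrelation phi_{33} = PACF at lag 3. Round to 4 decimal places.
\phi_{33} = -0.3120

The PACF at lag k is phi_{kk}, the last component of the solution
to the Yule-Walker system G_k phi = r_k where
  (G_k)_{ij} = rho(|i - j|), (r_k)_i = rho(i), i,j = 1..k.
Equivalently, Durbin-Levinson gives phi_{kk} iteratively:
  phi_{11} = rho(1)
  phi_{kk} = [rho(k) - sum_{j=1..k-1} phi_{k-1,j} rho(k-j)]
            / [1 - sum_{j=1..k-1} phi_{k-1,j} rho(j)],
  phi_{k,j} = phi_{k-1,j} - phi_{kk} phi_{k-1,k-j},  j = 1..k-1.
Step k = 1:
  phi_11 = rho(1) = 0.315.
Step k = 2:
  phi_22 = [rho(2) - phi_11 rho(1)] / [1 - phi_11 rho(1)] = [-0.2207 - (0.315)(0.315)] / [1 - (0.315)(0.315)]
         = -0.319925 / 0.900775 = -0.355166.
  Update: phi_21 = phi_11 - phi_22 phi_11 = 0.315 - (-0.355166)(0.315) = 0.426877.
Step k = 3:
  phi_33 = [rho(3) - phi_21 rho(2) - phi_22 rho(1)] / [1 - phi_21 rho(1) - phi_22 rho(2)]
    numerator   = -0.4517 - (0.426877)(-0.2207) - (-0.355166)(0.315) = -0.24561074
    denominator = 1 - (0.426877)(0.315) - (-0.355166)(-0.2207) = 0.78714839
  phi_33 = -0.24561074 / 0.78714839 = -0.312.
Therefore phi_{33} = -0.3120.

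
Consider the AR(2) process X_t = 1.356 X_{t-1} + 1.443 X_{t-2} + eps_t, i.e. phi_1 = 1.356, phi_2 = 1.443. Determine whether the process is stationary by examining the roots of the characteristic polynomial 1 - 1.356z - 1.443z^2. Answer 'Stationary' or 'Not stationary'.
\text{Not stationary}

The AR(p) characteristic polynomial is P(z) = 1 - 1.356z - 1.443z^2.
Stationarity requires all roots to lie outside the unit circle, i.e. |z| > 1 for every root.
Set 1 + (-1.356) z + (-1.443) z^2 = 0, i.e. a z^2 + b z + c = 0 with a = -1.443, b = -1.356, c = 1.
Discriminant D = b^2 - 4ac = (-1.356)^2 - 4*(-1.443)*1 = 1.838736 - (-5.772) = 7.610736.
D >= 0, so the roots are real: z = (-b +/- sqrt(D)) / (2a) = (1.356 +/- 2.758756) / (-2.886).
  z_1 = (1.356 + 2.758756) / (-2.886) = -1.4258,   |z_1| = 1.4258.
  z_2 = (1.356 - 2.758756) / (-2.886) = 0.4861,   |z_2| = 0.4861.
Moduli of all roots: 1.4258, 0.4861.
All moduli strictly greater than 1? No.
Verdict: Not stationary.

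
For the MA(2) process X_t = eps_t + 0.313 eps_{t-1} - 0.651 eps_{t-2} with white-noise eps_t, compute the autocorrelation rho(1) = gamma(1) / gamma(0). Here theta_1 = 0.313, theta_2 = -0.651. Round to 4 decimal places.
\rho(1) = 0.0718

For an MA(q) process with theta_0 = 1, the autocovariance is
  gamma(k) = sigma^2 * sum_{i=0..q-k} theta_i * theta_{i+k},
and rho(k) = gamma(k) / gamma(0). Sigma^2 cancels.
  numerator   = (1)*(0.313) + (0.313)*(-0.651) = 0.109237.
  denominator = (1)^2 + (0.313)^2 + (-0.651)^2 = 1.52177.
  rho(1) = 0.109237 / 1.52177 = 0.0718.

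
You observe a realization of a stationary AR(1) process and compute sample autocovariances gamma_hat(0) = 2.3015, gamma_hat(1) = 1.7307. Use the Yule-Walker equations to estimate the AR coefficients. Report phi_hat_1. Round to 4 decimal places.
\hat\phi_{1} = 0.7520

The Yule-Walker equations for an AR(p) process read, in matrix form,
  Gamma_p phi = r_p,   with   (Gamma_p)_{ij} = gamma(|i - j|),
                       (r_p)_i = gamma(i),   i,j = 1..p.
Substitute the sample gammas (Toeplitz matrix and right-hand side of size 1):
  Gamma_p = [[2.3015]]
  r_p     = [1.7307]
With p = 1 this is the single equation gamma(0) phi_1 = gamma(1):
  phi_hat_1 = gamma(1) / gamma(0) = 1.7307 / 2.3015 = 0.7520.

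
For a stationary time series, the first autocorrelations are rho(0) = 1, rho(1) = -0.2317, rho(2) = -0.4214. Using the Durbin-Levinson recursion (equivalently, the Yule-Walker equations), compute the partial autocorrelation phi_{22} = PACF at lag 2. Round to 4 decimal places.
\phi_{22} = -0.5020

The PACF at lag k is phi_{kk}, the last component of the solution
to the Yule-Walker system G_k phi = r_k where
  (G_k)_{ij} = rho(|i - j|), (r_k)_i = rho(i), i,j = 1..k.
Equivalently, Durbin-Levinson gives phi_{kk} iteratively:
  phi_{11} = rho(1)
  phi_{kk} = [rho(k) - sum_{j=1..k-1} phi_{k-1,j} rho(k-j)]
            / [1 - sum_{j=1..k-1} phi_{k-1,j} rho(j)],
  phi_{k,j} = phi_{k-1,j} - phi_{kk} phi_{k-1,k-j},  j = 1..k-1.
Step k = 1:
  phi_11 = rho(1) = -0.2317.
Step k = 2:
  phi_22 = [rho(2) - phi_11 rho(1)] / [1 - phi_11 rho(1)] = [-0.4214 - (-0.2317)(-0.2317)] / [1 - (-0.2317)(-0.2317)]
         = -0.47508489 / 0.94631511 = -0.502.
Therefore phi_{22} = -0.5020.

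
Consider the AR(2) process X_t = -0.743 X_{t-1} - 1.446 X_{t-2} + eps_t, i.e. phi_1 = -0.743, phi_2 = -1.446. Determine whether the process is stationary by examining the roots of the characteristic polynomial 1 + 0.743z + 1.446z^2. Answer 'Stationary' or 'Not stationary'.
\text{Not stationary}

The AR(p) characteristic polynomial is P(z) = 1 + 0.743z + 1.446z^2.
Stationarity requires all roots to lie outside the unit circle, i.e. |z| > 1 for every root.
Set 1 + (0.743) z + (1.446) z^2 = 0, i.e. a z^2 + b z + c = 0 with a = 1.446, b = 0.743, c = 1.
Discriminant D = b^2 - 4ac = (0.743)^2 - 4*(1.446)*1 = 0.552049 - (5.784) = -5.231951.
D < 0, so the roots are the complex-conjugate pair z = (-b +/- i sqrt(-D)) / (2a) = -0.2569 +/- 0.7909i.
For a conjugate pair |z|^2 = z * conj(z) = (product of roots) = c/a = 1/(1.446) = 0.691563, so |z| = sqrt(0.691563) = 0.8316 for both roots.
Moduli of all roots: 0.8316, 0.8316.
All moduli strictly greater than 1? No.
Verdict: Not stationary.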